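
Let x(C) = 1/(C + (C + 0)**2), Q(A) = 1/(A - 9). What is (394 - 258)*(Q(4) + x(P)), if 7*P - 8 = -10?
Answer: -3468/5 ≈ -693.60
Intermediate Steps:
P = -2/7 (P = 8/7 + (1/7)*(-10) = 8/7 - 10/7 = -2/7 ≈ -0.28571)
Q(A) = 1/(-9 + A)
x(C) = 1/(C + C**2)
(394 - 258)*(Q(4) + x(P)) = (394 - 258)*(1/(-9 + 4) + 1/((-2/7)*(1 - 2/7))) = 136*(1/(-5) - 7/(2*5/7)) = 136*(-1/5 - 7/2*7/5) = 136*(-1/5 - 49/10) = 136*(-51/10) = -3468/5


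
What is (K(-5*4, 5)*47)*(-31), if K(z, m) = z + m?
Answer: 21855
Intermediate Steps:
K(z, m) = m + z
(K(-5*4, 5)*47)*(-31) = ((5 - 5*4)*47)*(-31) = ((5 - 20)*47)*(-31) = -15*47*(-31) = -705*(-31) = 21855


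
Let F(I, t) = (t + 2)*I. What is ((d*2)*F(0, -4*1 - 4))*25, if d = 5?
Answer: 0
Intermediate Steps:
F(I, t) = I*(2 + t) (F(I, t) = (2 + t)*I = I*(2 + t))
((d*2)*F(0, -4*1 - 4))*25 = ((5*2)*(0*(2 + (-4*1 - 4))))*25 = (10*(0*(2 + (-4 - 4))))*25 = (10*(0*(2 - 8)))*25 = (10*(0*(-6)))*25 = (10*0)*25 = 0*25 = 0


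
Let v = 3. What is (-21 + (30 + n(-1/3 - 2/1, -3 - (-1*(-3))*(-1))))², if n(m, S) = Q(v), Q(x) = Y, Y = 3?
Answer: 144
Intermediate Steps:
Q(x) = 3
n(m, S) = 3
(-21 + (30 + n(-1/3 - 2/1, -3 - (-1*(-3))*(-1))))² = (-21 + (30 + 3))² = (-21 + 33)² = 12² = 144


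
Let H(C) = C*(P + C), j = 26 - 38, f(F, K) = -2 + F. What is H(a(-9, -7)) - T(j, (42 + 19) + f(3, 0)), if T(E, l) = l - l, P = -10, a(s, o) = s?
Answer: 171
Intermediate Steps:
j = -12
H(C) = C*(-10 + C)
T(E, l) = 0
H(a(-9, -7)) - T(j, (42 + 19) + f(3, 0)) = -9*(-10 - 9) - 1*0 = -9*(-19) + 0 = 171 + 0 = 171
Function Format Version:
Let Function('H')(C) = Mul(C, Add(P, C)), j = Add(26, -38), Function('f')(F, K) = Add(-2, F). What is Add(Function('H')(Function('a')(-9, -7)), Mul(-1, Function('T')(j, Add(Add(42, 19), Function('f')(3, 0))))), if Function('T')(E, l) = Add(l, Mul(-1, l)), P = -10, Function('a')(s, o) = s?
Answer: 171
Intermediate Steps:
j = -12
Function('H')(C) = Mul(C, Add(-10, C))
Function('T')(E, l) = 0
Add(Function('H')(Function('a')(-9, -7)), Mul(-1, Function('T')(j, Add(Add(42, 19), Function('f')(3, 0))))) = Add(Mul(-9, Add(-10, -9)), Mul(-1, 0)) = Add(Mul(-9, -19), 0) = Add(171, 0) = 171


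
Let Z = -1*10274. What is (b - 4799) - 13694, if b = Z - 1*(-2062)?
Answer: -26705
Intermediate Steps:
Z = -10274
b = -8212 (b = -10274 - 1*(-2062) = -10274 + 2062 = -8212)
(b - 4799) - 13694 = (-8212 - 4799) - 13694 = -13011 - 13694 = -26705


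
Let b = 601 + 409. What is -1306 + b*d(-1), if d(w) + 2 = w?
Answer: -4336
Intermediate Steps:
d(w) = -2 + w
b = 1010
-1306 + b*d(-1) = -1306 + 1010*(-2 - 1) = -1306 + 1010*(-3) = -1306 - 3030 = -4336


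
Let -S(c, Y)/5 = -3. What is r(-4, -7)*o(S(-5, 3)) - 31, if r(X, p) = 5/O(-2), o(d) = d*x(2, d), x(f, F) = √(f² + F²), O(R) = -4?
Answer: -31 - 75*√229/4 ≈ -314.74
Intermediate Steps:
S(c, Y) = 15 (S(c, Y) = -5*(-3) = 15)
x(f, F) = √(F² + f²)
o(d) = d*√(4 + d²) (o(d) = d*√(d² + 2²) = d*√(d² + 4) = d*√(4 + d²))
r(X, p) = -5/4 (r(X, p) = 5/(-4) = 5*(-¼) = -5/4)
r(-4, -7)*o(S(-5, 3)) - 31 = -75*√(4 + 15²)/4 - 31 = -75*√(4 + 225)/4 - 31 = -75*√229/4 - 31 = -31 - 75*√229/4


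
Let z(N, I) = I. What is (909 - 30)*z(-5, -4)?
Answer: -3516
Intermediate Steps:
(909 - 30)*z(-5, -4) = (909 - 30)*(-4) = 879*(-4) = -3516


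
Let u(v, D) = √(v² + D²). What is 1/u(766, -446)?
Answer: √196418/392836 ≈ 0.0011282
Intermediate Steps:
u(v, D) = √(D² + v²)
1/u(766, -446) = 1/(√((-446)² + 766²)) = 1/(√(198916 + 586756)) = 1/(√785672) = 1/(2*√196418) = √196418/392836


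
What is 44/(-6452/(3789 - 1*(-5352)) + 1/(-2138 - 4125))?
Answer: -2519003652/40418017 ≈ -62.324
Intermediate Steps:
44/(-6452/(3789 - 1*(-5352)) + 1/(-2138 - 4125)) = 44/(-6452/(3789 + 5352) + 1/(-6263)) = 44/(-6452/9141 - 1/6263) = 44/(-40418017/57250083) = 44*(-57250083/40418017) = -2519003652/40418017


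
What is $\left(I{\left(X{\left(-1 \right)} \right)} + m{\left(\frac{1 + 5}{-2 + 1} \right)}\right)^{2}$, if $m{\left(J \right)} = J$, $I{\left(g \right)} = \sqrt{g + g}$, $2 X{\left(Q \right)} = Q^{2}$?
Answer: $25$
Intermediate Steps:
$X{\left(Q \right)} = \frac{Q^{2}}{2}$
$I{\left(g \right)} = \sqrt{2} \sqrt{g}$ ($I{\left(g \right)} = \sqrt{2 g} = \sqrt{2} \sqrt{g}$)
$\left(I{\left(X{\left(-1 \right)} \right)} + m{\left(\frac{1 + 5}{-2 + 1} \right)}\right)^{2} = \left(\sqrt{2} \sqrt{\frac{\left(-1\right)^{2}}{2}} + \frac{1 + 5}{-2 + 1}\right)^{2} = \left(\sqrt{2} \sqrt{\frac{1}{2} \cdot 1} + \frac{6}{-1}\right)^{2} = \left(\frac{\sqrt{2}}{\sqrt{2}} + 6 \left(-1\right)\right)^{2} = \left(\sqrt{2} \frac{\sqrt{2}}{2} - 6\right)^{2} = \left(1 - 6\right)^{2} = \left(-5\right)^{2} = 25$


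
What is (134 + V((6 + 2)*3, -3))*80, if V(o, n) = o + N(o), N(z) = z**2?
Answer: 58720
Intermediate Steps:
V(o, n) = o + o**2
(134 + V((6 + 2)*3, -3))*80 = (134 + ((6 + 2)*3)*(1 + (6 + 2)*3))*80 = (134 + (8*3)*(1 + 8*3))*80 = (134 + 24*(1 + 24))*80 = (134 + 24*25)*80 = (134 + 600)*80 = 734*80 = 58720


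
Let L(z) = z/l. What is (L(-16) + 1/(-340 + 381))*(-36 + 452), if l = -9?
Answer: 276640/369 ≈ 749.70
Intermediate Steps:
L(z) = -z/9 (L(z) = z/(-9) = z*(-1/9) = -z/9)
(L(-16) + 1/(-340 + 381))*(-36 + 452) = (-1/9*(-16) + 1/(-340 + 381))*(-36 + 452) = (16/9 + 1/41)*416 = (665/369)*416 = 276640/369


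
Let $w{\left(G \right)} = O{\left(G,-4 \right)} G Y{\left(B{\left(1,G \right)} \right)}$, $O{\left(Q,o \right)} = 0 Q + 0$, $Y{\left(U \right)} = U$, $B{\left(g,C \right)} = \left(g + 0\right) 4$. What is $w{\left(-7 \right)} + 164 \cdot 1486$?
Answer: $243704$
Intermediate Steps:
$B{\left(g,C \right)} = 4 g$ ($B{\left(g,C \right)} = g 4 = 4 g$)
$O{\left(Q,o \right)} = 0$ ($O{\left(Q,o \right)} = 0 + 0 = 0$)
$w{\left(G \right)} = 0$ ($w{\left(G \right)} = 0 G 4 \cdot 1 = 0 \cdot 4 = 0$)
$w{\left(-7 \right)} + 164 \cdot 1486 = 0 + 164 \cdot 1486 = 0 + 243704 = 243704$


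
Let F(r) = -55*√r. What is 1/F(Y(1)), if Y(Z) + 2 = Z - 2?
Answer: I*√3/165 ≈ 0.010497*I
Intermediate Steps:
Y(Z) = -4 + Z (Y(Z) = -2 + (Z - 2) = -2 + (-2 + Z) = -4 + Z)
1/F(Y(1)) = 1/(-55*√(-4 + 1)) = 1/(-55*I*√3) = I*√3/165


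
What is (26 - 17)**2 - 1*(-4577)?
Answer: 4658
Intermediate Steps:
(26 - 17)**2 - 1*(-4577) = 9**2 + 4577 = 81 + 4577 = 4658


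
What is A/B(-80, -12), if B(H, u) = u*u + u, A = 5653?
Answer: 5653/132 ≈ 42.826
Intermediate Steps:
B(H, u) = u + u² (B(H, u) = u² + u = u + u²)
A/B(-80, -12) = 5653/((-12*(1 - 12))) = 5653/((-12*(-11))) = 5653/132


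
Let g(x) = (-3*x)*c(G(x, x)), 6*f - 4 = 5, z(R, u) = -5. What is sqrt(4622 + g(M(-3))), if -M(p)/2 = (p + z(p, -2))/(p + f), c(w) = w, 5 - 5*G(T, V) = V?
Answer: sqrt(1062510)/15 ≈ 68.719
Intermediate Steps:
f = 3/2 (f = 2/3 + (1/6)*5 = 2/3 + 5/6 = 3/2 ≈ 1.5000)
G(T, V) = 1 - V/5
M(p) = -2*(-5 + p)/(3/2 + p) (M(p) = -2*(p - 5)/(p + 3/2) = -2*(-5 + p)/(3/2 + p))
g(x) = -3*x*(1 - x/5) (g(x) = (-3*x)*(1 - x/5) = -3*x*(1 - x/5))
sqrt(4622 + g(M(-3))) = sqrt(4622 + 3*(4*(5 - 1*(-3))/(3 + 2*(-3)))*(-5 + 4*(5 - 1*(-3))/(3 + 2*(-3)))/5) = sqrt(4622 + 3*(4*(5 + 3)/(3 - 6))*(-5 + 4*(5 + 3)/(3 - 6))/5) = sqrt(4622 + 3*(4*8/(-3))*(-5 + 4*8/(-3))/5) = sqrt(4622 + 3*(4*(-1/3)*8)*(-5 + 4*(-1/3)*8)/5) = sqrt(4622 + (3/5)*(-32/3)*(-5 - 32/3)) = sqrt(4622 + (3/5)*(-32/3)*(-47/3)) = sqrt(4622 + 1504/15) = sqrt(70834/15) = sqrt(1062510)/15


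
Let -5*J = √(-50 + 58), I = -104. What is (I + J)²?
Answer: 270408/25 + 416*√2/5 ≈ 10934.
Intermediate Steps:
J = -2*√2/5 (J = -√(-50 + 58)/5 = -2*√2/5 ≈ -0.56569)
(I + J)² = (-104 - 2*√2/5)²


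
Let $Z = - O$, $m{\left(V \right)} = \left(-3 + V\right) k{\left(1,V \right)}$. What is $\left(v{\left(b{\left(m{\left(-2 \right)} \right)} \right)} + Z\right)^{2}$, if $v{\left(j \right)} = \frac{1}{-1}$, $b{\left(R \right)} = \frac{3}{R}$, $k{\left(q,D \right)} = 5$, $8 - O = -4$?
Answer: $169$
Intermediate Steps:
$O = 12$ ($O = 8 - -4 = 8 + 4 = 12$)
$m{\left(V \right)} = -15 + 5 V$ ($m{\left(V \right)} = \left(-3 + V\right) 5 = -15 + 5 V$)
$Z = -12$ ($Z = \left(-1\right) 12 = -12$)
$v{\left(j \right)} = -1$
$\left(v{\left(b{\left(m{\left(-2 \right)} \right)} \right)} + Z\right)^{2} = \left(-1 - 12\right)^{2} = \left(-13\right)^{2} = 169$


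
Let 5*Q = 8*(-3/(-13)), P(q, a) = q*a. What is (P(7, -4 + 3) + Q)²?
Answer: 185761/4225 ≈ 43.967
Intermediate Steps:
P(q, a) = a*q
Q = 24/65 (Q = (8*(-3/(-13)))/5 = (8*(-3*(-1/13)))/5 = (8*(3/13))/5 = (⅕)*(24/13) = 24/65 ≈ 0.36923)
(P(7, -4 + 3) + Q)² = ((-4 + 3)*7 + 24/65)² = (-1*7 + 24/65)² = (-7 + 24/65)² = (-431/65)² = 185761/4225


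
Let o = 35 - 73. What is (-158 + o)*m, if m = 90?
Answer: -17640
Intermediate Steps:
o = -38
(-158 + o)*m = (-158 - 38)*90 = -196*90 = -17640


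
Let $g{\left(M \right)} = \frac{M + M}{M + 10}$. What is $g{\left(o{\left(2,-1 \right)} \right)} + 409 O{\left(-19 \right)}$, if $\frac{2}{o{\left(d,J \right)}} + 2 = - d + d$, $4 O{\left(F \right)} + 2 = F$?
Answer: $- \frac{77309}{36} \approx -2147.5$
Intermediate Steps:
$O{\left(F \right)} = - \frac{1}{2} + \frac{F}{4}$
$o{\left(d,J \right)} = -1$ ($o{\left(d,J \right)} = \frac{2}{-2 + \left(- d + d\right)} = \frac{2}{-2 + 0} = \frac{2}{-2} = 2 \left(- \frac{1}{2}\right) = -1$)
$g{\left(M \right)} = \frac{2 M}{10 + M}$
$g{\left(o{\left(2,-1 \right)} \right)} + 409 O{\left(-19 \right)} = 2 \left(-1\right) \frac{1}{10 - 1} + 409 \left(- \frac{1}{2} + \frac{1}{4} \left(-19\right)\right) = 2 \left(-1\right) \frac{1}{9} + 409 \left(- \frac{1}{2} - \frac{19}{4}\right) = 2 \left(-1\right) \frac{1}{9} + 409 \left(- \frac{21}{4}\right) = - \frac{2}{9} - \frac{8589}{4} = - \frac{77309}{36}$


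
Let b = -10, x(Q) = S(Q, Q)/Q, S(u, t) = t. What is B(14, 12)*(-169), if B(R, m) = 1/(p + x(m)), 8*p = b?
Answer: 676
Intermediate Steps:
x(Q) = 1 (x(Q) = Q/Q = 1)
p = -5/4 (p = (⅛)*(-10) = -5/4 ≈ -1.2500)
B(R, m) = -4 (B(R, m) = 1/(-5/4 + 1) = 1/(-¼) = -4)
B(14, 12)*(-169) = -4*(-169) = 676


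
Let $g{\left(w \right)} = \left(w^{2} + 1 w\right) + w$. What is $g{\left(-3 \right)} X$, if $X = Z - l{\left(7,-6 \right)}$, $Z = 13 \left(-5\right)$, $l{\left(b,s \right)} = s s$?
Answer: $-303$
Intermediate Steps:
$l{\left(b,s \right)} = s^{2}$
$g{\left(w \right)} = w^{2} + 2 w$ ($g{\left(w \right)} = \left(w^{2} + w\right) + w = \left(w + w^{2}\right) + w = w^{2} + 2 w$)
$Z = -65$
$X = -101$ ($X = -65 - \left(-6\right)^{2} = -65 - 36 = -101$)
$g{\left(-3 \right)} X = - 3 \left(2 - 3\right) \left(-101\right) = \left(-3\right) \left(-1\right) \left(-101\right) = 3 \left(-101\right) = -303$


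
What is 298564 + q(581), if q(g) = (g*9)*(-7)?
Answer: 261961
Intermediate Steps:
q(g) = -63*g (q(g) = (9*g)*(-7) = -63*g)
298564 + q(581) = 298564 - 63*581 = 298564 - 36603 = 261961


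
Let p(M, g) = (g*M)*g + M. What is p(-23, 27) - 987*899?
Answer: -904103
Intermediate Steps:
p(M, g) = M + M*g² (p(M, g) = (M*g)*g + M = M*g² + M = M + M*g²)
p(-23, 27) - 987*899 = -23*(1 + 27²) - 987*899 = -23*(1 + 729) - 887313 = -23*730 - 887313 = -16790 - 887313 = -904103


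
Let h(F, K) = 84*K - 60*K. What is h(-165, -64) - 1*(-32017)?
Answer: 30481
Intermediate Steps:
h(F, K) = 24*K
h(-165, -64) - 1*(-32017) = 24*(-64) - 1*(-32017) = -1536 + 32017 = 30481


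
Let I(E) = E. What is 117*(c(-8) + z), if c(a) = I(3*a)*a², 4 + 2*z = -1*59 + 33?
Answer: -181467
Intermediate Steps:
z = -15 (z = -2 + (-1*59 + 33)/2 = -2 + (-59 + 33)/2 = -2 + (½)*(-26) = -2 - 13 = -15)
c(a) = 3*a³ (c(a) = (3*a)*a² = 3*a³)
117*(c(-8) + z) = 117*(3*(-8)³ - 15) = 117*(3*(-512) - 15) = 117*(-1536 - 15) = 117*(-1551) = -181467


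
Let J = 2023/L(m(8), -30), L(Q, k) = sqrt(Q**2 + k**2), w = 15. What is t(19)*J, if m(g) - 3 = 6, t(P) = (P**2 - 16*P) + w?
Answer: 48552*sqrt(109)/109 ≈ 4650.4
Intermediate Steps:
t(P) = 15 + P**2 - 16*P (t(P) = (P**2 - 16*P) + 15 = 15 + P**2 - 16*P)
m(g) = 9 (m(g) = 3 + 6 = 9)
J = 2023*sqrt(109)/327 (J = 2023/(sqrt(9**2 + (-30)**2)) = 2023/(sqrt(81 + 900)) = 2023/(sqrt(981)) = 2023/((3*sqrt(109))) = 2023*(sqrt(109)/327) = 2023*sqrt(109)/327 ≈ 64.589)
t(19)*J = (15 + 19**2 - 16*19)*(2023*sqrt(109)/327) = (15 + 361 - 304)*(2023*sqrt(109)/327) = 72*(2023*sqrt(109)/327) = 48552*sqrt(109)/109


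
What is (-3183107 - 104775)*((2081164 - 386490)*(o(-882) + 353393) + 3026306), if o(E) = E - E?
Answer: -1969076215761431816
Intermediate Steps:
o(E) = 0
(-3183107 - 104775)*((2081164 - 386490)*(o(-882) + 353393) + 3026306) = (-3183107 - 104775)*((2081164 - 386490)*(0 + 353393) + 3026306) = -3287882*(1694674*353393 + 3026306) = -3287882*(598885928882 + 3026306) = -3287882*598888955188 = -1969076215761431816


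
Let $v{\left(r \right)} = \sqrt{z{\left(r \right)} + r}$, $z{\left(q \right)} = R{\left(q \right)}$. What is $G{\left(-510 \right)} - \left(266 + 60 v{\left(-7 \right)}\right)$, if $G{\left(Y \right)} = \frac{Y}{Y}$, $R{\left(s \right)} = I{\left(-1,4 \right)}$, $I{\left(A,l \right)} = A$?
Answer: $-265 - 120 i \sqrt{2} \approx -265.0 - 169.71 i$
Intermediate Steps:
$R{\left(s \right)} = -1$
$z{\left(q \right)} = -1$
$G{\left(Y \right)} = 1$
$v{\left(r \right)} = \sqrt{-1 + r}$
$G{\left(-510 \right)} - \left(266 + 60 v{\left(-7 \right)}\right) = 1 - \left(266 + 60 \sqrt{-1 - 7}\right) = 1 - \left(266 + 60 \sqrt{-8}\right) = 1 - \left(266 + 60 \cdot 2 i \sqrt{2}\right) = 1 - \left(266 + 120 i \sqrt{2}\right) = -265 - 120 i \sqrt{2}$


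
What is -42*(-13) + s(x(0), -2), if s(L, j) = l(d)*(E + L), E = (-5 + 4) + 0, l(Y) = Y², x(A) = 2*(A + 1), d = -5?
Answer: 571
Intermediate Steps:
x(A) = 2 + 2*A (x(A) = 2*(1 + A) = 2 + 2*A)
E = -1 (E = -1 + 0 = -1)
s(L, j) = -25 + 25*L (s(L, j) = (-5)²*(-1 + L) = 25*(-1 + L) = -25 + 25*L)
-42*(-13) + s(x(0), -2) = -42*(-13) + (-25 + 25*(2 + 2*0)) = 546 + (-25 + 25*(2 + 0)) = 546 + (-25 + 25*2) = 546 + (-25 + 50) = 546 + 25 = 571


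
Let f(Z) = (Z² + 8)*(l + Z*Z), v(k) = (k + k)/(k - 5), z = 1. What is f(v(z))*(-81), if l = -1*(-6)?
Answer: -66825/16 ≈ -4176.6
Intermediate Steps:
v(k) = 2*k/(-5 + k) (v(k) = (2*k)/(-5 + k) = 2*k/(-5 + k))
l = 6
f(Z) = (6 + Z²)*(8 + Z²) (f(Z) = (Z² + 8)*(6 + Z*Z) = (8 + Z²)*(6 + Z²) = (6 + Z²)*(8 + Z²))
f(v(z))*(-81) = (48 + (2*1/(-5 + 1))⁴ + 14*(2*1/(-5 + 1))²)*(-81) = (48 + (2*1/(-4))⁴ + 14*(2*1/(-4))²)*(-81) = (48 + (2*1*(-¼))⁴ + 14*(2*1*(-¼))²)*(-81) = (48 + (-½)⁴ + 14*(-½)²)*(-81) = (48 + 1/16 + 14*(¼))*(-81) = (48 + 1/16 + 7/2)*(-81) = (825/16)*(-81) = -66825/16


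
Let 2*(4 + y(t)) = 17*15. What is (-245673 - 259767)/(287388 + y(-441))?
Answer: -1010880/575023 ≈ -1.7580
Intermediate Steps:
y(t) = 247/2 (y(t) = -4 + (17*15)/2 = -4 + (½)*255 = -4 + 255/2 = 247/2)
(-245673 - 259767)/(287388 + y(-441)) = (-245673 - 259767)/(287388 + 247/2) = -505440/575023/2 = -505440*2/575023 = -1010880/575023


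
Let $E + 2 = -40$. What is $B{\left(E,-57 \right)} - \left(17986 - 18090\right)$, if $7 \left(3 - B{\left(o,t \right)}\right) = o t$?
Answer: $-235$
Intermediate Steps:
$E = -42$ ($E = -2 - 40 = -42$)
$B{\left(o,t \right)} = 3 - \frac{o t}{7}$
$B{\left(E,-57 \right)} - \left(17986 - 18090\right) = \left(3 - \left(-6\right) \left(-57\right)\right) - \left(17986 - 18090\right) = \left(3 - 342\right) - \left(17986 - 18090\right) = -339 - -104 = -339 + 104 = -235$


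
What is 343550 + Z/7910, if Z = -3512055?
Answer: 542793689/1582 ≈ 3.4311e+5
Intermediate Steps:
343550 + Z/7910 = 343550 - 3512055/7910 = 343550 - 3512055*1/7910 = 343550 - 702411/1582 = 542793689/1582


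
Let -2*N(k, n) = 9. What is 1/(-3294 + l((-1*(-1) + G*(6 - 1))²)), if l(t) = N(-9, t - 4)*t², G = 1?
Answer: -1/9126 ≈ -0.00010958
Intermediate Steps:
N(k, n) = -9/2 (N(k, n) = -½*9 = -9/2)
l(t) = -9*t²/2
1/(-3294 + l((-1*(-1) + G*(6 - 1))²)) = 1/(-3294 - 9*(-1*(-1) + 1*(6 - 1))⁴/2) = 1/(-3294 - 9*(1 + 1*5)⁴/2) = 1/(-3294 - 9*(1 + 5)⁴/2) = 1/(-3294 - 9*(6²)²/2) = 1/(-3294 - 9/2*36²) = 1/(-3294 - 9/2*1296) = 1/(-3294 - 5832) = 1/(-9126) = -1/9126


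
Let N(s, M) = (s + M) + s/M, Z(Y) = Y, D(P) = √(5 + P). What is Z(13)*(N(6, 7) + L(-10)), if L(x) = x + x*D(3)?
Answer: 351/7 - 260*√2 ≈ -317.55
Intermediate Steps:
N(s, M) = M + s + s/M (N(s, M) = (M + s) + s/M = M + s + s/M)
L(x) = x + 2*x*√2 (L(x) = x + x*√(5 + 3) = x + x*√8 = x + x*(2*√2) = x + 2*x*√2)
Z(13)*(N(6, 7) + L(-10)) = 13*((7 + 6 + 6/7) - 10*(1 + 2*√2)) = 13*((7 + 6 + 6*(⅐)) + (-10 - 20*√2)) = 13*((7 + 6 + 6/7) + (-10 - 20*√2)) = 13*(97/7 + (-10 - 20*√2)) = 13*(27/7 - 20*√2) = 351/7 - 260*√2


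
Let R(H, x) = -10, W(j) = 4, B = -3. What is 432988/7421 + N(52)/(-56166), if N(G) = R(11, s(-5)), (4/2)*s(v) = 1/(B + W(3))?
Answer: 12159639109/208403943 ≈ 58.346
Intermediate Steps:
s(v) = ½ (s(v) = 1/(2*(-3 + 4)) = (½)/1 = (½)*1 = ½)
N(G) = -10
432988/7421 + N(52)/(-56166) = 432988/7421 - 10/(-56166) = 432988*(1/7421) - 10*(-1/56166) = 432988/7421 + 5/28083 = 12159639109/208403943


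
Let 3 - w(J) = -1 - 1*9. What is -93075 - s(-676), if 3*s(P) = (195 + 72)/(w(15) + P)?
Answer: -61708636/663 ≈ -93075.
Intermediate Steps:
w(J) = 13 (w(J) = 3 - (-1 - 1*9) = 3 - (-1 - 9) = 3 - 1*(-10) = 3 + 10 = 13)
s(P) = 89/(13 + P) (s(P) = ((195 + 72)/(13 + P))/3 = (267/(13 + P))/3 = 89/(13 + P))
-93075 - s(-676) = -93075 - 89/(13 - 676) = -93075 - 89/(-663) = -93075 - 89*(-1)/663 = -93075 - 1*(-89/663) = -93075 + 89/663 = -61708636/663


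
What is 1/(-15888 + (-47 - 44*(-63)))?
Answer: -1/13163 ≈ -7.5971e-5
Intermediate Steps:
1/(-15888 + (-47 - 44*(-63))) = 1/(-15888 + (-47 + 2772)) = 1/(-15888 + 2725) = 1/(-13163) = -1/13163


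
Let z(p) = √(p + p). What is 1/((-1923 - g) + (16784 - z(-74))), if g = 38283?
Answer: I/(2*(√37 - 11711*I)) ≈ -4.2695e-5 + 2.2176e-8*I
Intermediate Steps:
z(p) = √2*√p (z(p) = √(2*p) = √2*√p)
1/((-1923 - g) + (16784 - z(-74))) = 1/((-1923 - 1*38283) + (16784 - √2*√(-74))) = 1/((-1923 - 38283) + (16784 - √2*I*√74)) = 1/(-40206 + (16784 - 2*I*√37)) = 1/(-23422 - 2*I*√37)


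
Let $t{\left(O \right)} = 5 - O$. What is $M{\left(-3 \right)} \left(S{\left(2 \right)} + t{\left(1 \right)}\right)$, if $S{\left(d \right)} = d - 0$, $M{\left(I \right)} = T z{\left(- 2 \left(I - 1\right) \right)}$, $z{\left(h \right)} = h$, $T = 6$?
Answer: $288$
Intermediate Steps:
$M{\left(I \right)} = 12 - 12 I$ ($M{\left(I \right)} = 6 \left(- 2 \left(I - 1\right)\right) = 6 \left(- 2 \left(-1 + I\right)\right) = 6 \left(2 - 2 I\right) = 12 - 12 I$)
$S{\left(d \right)} = d$ ($S{\left(d \right)} = d + 0 = d$)
$M{\left(-3 \right)} \left(S{\left(2 \right)} + t{\left(1 \right)}\right) = \left(12 - -36\right) \left(2 + \left(5 - 1\right)\right) = \left(12 + 36\right) \left(2 + \left(5 - 1\right)\right) = 48 \left(2 + 4\right) = 48 \cdot 6 = 288$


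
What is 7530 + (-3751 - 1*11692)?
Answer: -7913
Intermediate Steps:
7530 + (-3751 - 1*11692) = 7530 + (-3751 - 11692) = 7530 - 15443 = -7913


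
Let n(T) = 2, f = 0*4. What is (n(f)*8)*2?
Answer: 32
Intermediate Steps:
f = 0
(n(f)*8)*2 = (2*8)*2 = 16*2 = 32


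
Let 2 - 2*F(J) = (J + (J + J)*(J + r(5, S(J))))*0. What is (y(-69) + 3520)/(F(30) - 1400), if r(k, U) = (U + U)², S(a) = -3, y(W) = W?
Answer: -3451/1399 ≈ -2.4668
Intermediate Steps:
r(k, U) = 4*U² (r(k, U) = (2*U)² = 4*U²)
F(J) = 1 (F(J) = 1 - (J + (J + J)*(J + 4*(-3)²))*0/2 = 1 - (J + (2*J)*(J + 4*9))*0/2 = 1 - (J + (2*J)*(J + 36))*0/2 = 1 - (J + (2*J)*(36 + J))*0/2 = 1 - (J + 2*J*(36 + J))*0/2 = 1 - ½*0 = 1 + 0 = 1)
(y(-69) + 3520)/(F(30) - 1400) = (-69 + 3520)/(1 - 1400) = 3451/(-1399) = 3451*(-1/1399) = -3451/1399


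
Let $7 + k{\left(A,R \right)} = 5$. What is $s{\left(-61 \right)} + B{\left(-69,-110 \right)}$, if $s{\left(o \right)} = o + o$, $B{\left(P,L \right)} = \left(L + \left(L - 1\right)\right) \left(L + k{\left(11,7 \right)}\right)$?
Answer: $24630$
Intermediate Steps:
$k{\left(A,R \right)} = -2$ ($k{\left(A,R \right)} = -7 + 5 = -2$)
$B{\left(P,L \right)} = \left(-1 + 2 L\right) \left(-2 + L\right)$ ($B{\left(P,L \right)} = \left(L + \left(L - 1\right)\right) \left(L - 2\right) = \left(L + \left(-1 + L\right)\right) \left(-2 + L\right) = \left(-1 + 2 L\right) \left(-2 + L\right)$)
$s{\left(o \right)} = 2 o$
$s{\left(-61 \right)} + B{\left(-69,-110 \right)} = 2 \left(-61\right) + \left(2 - -550 + 2 \left(-110\right)^{2}\right) = -122 + \left(2 + 550 + 2 \cdot 12100\right) = -122 + \left(2 + 550 + 24200\right) = -122 + 24752 = 24630$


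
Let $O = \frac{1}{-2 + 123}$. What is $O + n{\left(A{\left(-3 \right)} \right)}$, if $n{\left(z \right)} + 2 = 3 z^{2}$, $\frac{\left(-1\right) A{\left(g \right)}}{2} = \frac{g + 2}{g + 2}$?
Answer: $\frac{1211}{121} \approx 10.008$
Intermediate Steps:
$A{\left(g \right)} = -2$ ($A{\left(g \right)} = - 2 \frac{g + 2}{g + 2} = - 2 \frac{2 + g}{2 + g} = \left(-2\right) 1 = -2$)
$n{\left(z \right)} = -2 + 3 z^{2}$
$O = \frac{1}{121} \approx 0.0082645$
$O + n{\left(A{\left(-3 \right)} \right)} = \frac{1}{121} - \left(2 - 3 \left(-2\right)^{2}\right) = \frac{1}{121} + \left(-2 + 3 \cdot 4\right) = \frac{1}{121} + \left(-2 + 12\right) = \frac{1}{121} + 10 = \frac{1211}{121}$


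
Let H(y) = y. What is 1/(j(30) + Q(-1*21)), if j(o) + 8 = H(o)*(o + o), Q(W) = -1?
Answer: 1/1791 ≈ 0.00055835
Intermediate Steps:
j(o) = -8 + 2*o² (j(o) = -8 + o*(o + o) = -8 + o*(2*o) = -8 + 2*o²)
1/(j(30) + Q(-1*21)) = 1/((-8 + 2*30²) - 1) = 1/((-8 + 2*900) - 1) = 1/((-8 + 1800) - 1) = 1/(1792 - 1) = 1/1791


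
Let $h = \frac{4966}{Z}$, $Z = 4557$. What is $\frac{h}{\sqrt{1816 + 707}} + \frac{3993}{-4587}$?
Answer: $- \frac{121}{139} + \frac{4966 \sqrt{3}}{396459} \approx -0.84881$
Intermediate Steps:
$h = \frac{4966}{4557} \approx 1.0898$
$\frac{h}{\sqrt{1816 + 707}} + \frac{3993}{-4587} = \frac{4966}{4557 \sqrt{1816 + 707}} + \frac{3993}{-4587} = \frac{4966}{4557 \sqrt{2523}} + 3993 \left(- \frac{1}{4587}\right) = \frac{4966}{4557 \cdot 29 \sqrt{3}} - \frac{121}{139} = \frac{4966 \frac{\sqrt{3}}{87}}{4557} - \frac{121}{139} = \frac{4966 \sqrt{3}}{396459} - \frac{121}{139} = - \frac{121}{139} + \frac{4966 \sqrt{3}}{396459}$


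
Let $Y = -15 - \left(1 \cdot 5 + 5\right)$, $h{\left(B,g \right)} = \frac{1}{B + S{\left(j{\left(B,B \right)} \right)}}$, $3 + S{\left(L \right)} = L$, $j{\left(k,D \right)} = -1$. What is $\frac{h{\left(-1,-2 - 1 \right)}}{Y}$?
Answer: $\frac{1}{125} \approx 0.008$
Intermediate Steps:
$S{\left(L \right)} = -3 + L$
$h{\left(B,g \right)} = \frac{1}{-4 + B}$ ($h{\left(B,g \right)} = \frac{1}{B - 4} = \frac{1}{-4 + B}$)
$Y = -25$ ($Y = -15 - \left(5 + 5\right) = -15 - 10 = -25$)
$\frac{h{\left(-1,-2 - 1 \right)}}{Y} = \frac{1}{\left(-25\right) \left(-4 - 1\right)} = - \frac{1}{25 \left(-5\right)} = \left(- \frac{1}{25}\right) \left(- \frac{1}{5}\right) = \frac{1}{125}$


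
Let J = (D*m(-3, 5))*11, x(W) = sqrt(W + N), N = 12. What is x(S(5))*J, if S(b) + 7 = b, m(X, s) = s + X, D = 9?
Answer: 198*sqrt(10) ≈ 626.13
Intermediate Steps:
m(X, s) = X + s
S(b) = -7 + b
x(W) = sqrt(12 + W) (x(W) = sqrt(W + 12) = sqrt(12 + W))
J = 198 (J = (9*(-3 + 5))*11 = (9*2)*11 = 18*11 = 198)
x(S(5))*J = sqrt(12 + (-7 + 5))*198 = sqrt(12 - 2)*198 = sqrt(10)*198 = 198*sqrt(10)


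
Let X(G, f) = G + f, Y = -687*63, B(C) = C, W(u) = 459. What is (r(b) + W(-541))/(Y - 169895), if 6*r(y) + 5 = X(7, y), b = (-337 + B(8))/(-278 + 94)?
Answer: -507433/235346304 ≈ -0.0021561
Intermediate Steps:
b = 329/184 (b = (-337 + 8)/(-278 + 94) = -329/(-184) = -329*(-1/184) = 329/184 ≈ 1.7880)
Y = -43281
r(y) = ⅓ + y/6 (r(y) = -⅚ + (7 + y)/6 = -⅚ + (7/6 + y/6) = ⅓ + y/6)
(r(b) + W(-541))/(Y - 169895) = ((⅓ + (⅙)*(329/184)) + 459)/(-43281 - 169895) = ((⅓ + 329/1104) + 459)/(-213176) = (697/1104 + 459)*(-1/213176) = (507433/1104)*(-1/213176) = -507433/235346304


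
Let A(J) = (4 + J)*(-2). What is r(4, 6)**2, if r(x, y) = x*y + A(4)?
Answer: 64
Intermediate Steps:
A(J) = -8 - 2*J
r(x, y) = -16 + x*y (r(x, y) = x*y + (-8 - 2*4) = x*y + (-8 - 8) = x*y - 16 = -16 + x*y)
r(4, 6)**2 = (-16 + 4*6)**2 = (-16 + 24)**2 = 8**2 = 64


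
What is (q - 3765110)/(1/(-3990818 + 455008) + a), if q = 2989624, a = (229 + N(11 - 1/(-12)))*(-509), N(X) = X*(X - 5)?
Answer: 197421923063520/38410679686897 ≈ 5.1398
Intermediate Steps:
N(X) = X*(-5 + X)
a = -21726665/144 (a = (229 + (11 - 1/(-12))*(-5 + (11 - 1/(-12))))*(-509) = (229 + (11 - 1*(-1/12))*(-5 + (11 - 1*(-1/12))))*(-509) = (229 + (11 + 1/12)*(-5 + (11 + 1/12)))*(-509) = (229 + 133*(-5 + 133/12)/12)*(-509) = (229 + (133/12)*(73/12))*(-509) = (229 + 9709/144)*(-509) = (42685/144)*(-509) = -21726665/144 ≈ -1.5088e+5)
(q - 3765110)/(1/(-3990818 + 455008) + a) = (2989624 - 3765110)/(1/(-3990818 + 455008) - 21726665/144) = -775486/(1/(-3535810) - 21726665/144) = -775486/(-1/3535810 - 21726665/144) = -775486/(-38410679686897/254578320) = -775486*(-254578320/38410679686897) = 197421923063520/38410679686897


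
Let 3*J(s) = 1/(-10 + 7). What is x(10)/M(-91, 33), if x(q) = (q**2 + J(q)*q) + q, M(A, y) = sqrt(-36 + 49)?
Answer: 980*sqrt(13)/117 ≈ 30.200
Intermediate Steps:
M(A, y) = sqrt(13)
J(s) = -1/9 (J(s) = 1/(3*(-10 + 7)) = (1/3)/(-3) = (1/3)*(-1/3) = -1/9)
x(q) = q**2 + 8*q/9 (x(q) = (q**2 - q/9) + q = q**2 + 8*q/9)
x(10)/M(-91, 33) = ((1/9)*10*(8 + 9*10))/(sqrt(13)) = ((1/9)*10*(8 + 90))*(sqrt(13)/13) = ((1/9)*10*98)*(sqrt(13)/13) = 980*(sqrt(13)/13)/9 = 980*sqrt(13)/117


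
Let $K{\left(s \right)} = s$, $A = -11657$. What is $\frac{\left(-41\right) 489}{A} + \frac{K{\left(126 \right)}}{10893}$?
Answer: $\frac{73287513}{42326567} \approx 1.7315$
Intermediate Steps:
$\frac{\left(-41\right) 489}{A} + \frac{K{\left(126 \right)}}{10893} = \frac{\left(-41\right) 489}{-11657} + \frac{126}{10893} = \left(-20049\right) \left(- \frac{1}{11657}\right) + 126 \cdot \frac{1}{10893} = \frac{20049}{11657} + \frac{42}{3631} = \frac{73287513}{42326567}$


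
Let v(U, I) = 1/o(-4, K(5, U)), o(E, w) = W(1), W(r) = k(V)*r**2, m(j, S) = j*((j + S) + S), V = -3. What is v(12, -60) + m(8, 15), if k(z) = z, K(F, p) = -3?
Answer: 911/3 ≈ 303.67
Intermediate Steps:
m(j, S) = j*(j + 2*S) (m(j, S) = j*((S + j) + S) = j*(j + 2*S))
W(r) = -3*r**2
o(E, w) = -3 (o(E, w) = -3*1**2 = -3*1 = -3)
v(U, I) = -1/3 (v(U, I) = 1/(-3) = -1/3)
v(12, -60) + m(8, 15) = -1/3 + 8*(8 + 2*15) = -1/3 + 8*(8 + 30) = -1/3 + 8*38 = -1/3 + 304 = 911/3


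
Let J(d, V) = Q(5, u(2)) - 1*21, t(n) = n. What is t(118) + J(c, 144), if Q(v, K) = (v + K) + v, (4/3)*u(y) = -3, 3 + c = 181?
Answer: 419/4 ≈ 104.75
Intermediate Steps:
c = 178 (c = -3 + 181 = 178)
u(y) = -9/4 (u(y) = (¾)*(-3) = -9/4)
Q(v, K) = K + 2*v (Q(v, K) = (K + v) + v = K + 2*v)
J(d, V) = -53/4 (J(d, V) = (-9/4 + 2*5) - 1*21 = (-9/4 + 10) - 21 = 31/4 - 21 = -53/4)
t(118) + J(c, 144) = 118 - 53/4 = 419/4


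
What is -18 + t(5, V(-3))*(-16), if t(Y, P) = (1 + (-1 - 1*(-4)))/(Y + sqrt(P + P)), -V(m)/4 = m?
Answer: -338 + 128*sqrt(6) ≈ -24.465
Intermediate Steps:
V(m) = -4*m
t(Y, P) = 4/(Y + sqrt(2)*sqrt(P)) (t(Y, P) = (1 + (-1 + 4))/(Y + sqrt(2*P)) = (1 + 3)/(Y + sqrt(2)*sqrt(P)) = 4/(Y + sqrt(2)*sqrt(P)))
-18 + t(5, V(-3))*(-16) = -18 + (4/(5 + sqrt(2)*sqrt(-4*(-3))))*(-16) = -18 + (4/(5 + sqrt(2)*sqrt(12)))*(-16) = -18 + (4/(5 + sqrt(2)*(2*sqrt(3))))*(-16) = -18 + (4/(5 + 2*sqrt(6)))*(-16) = -18 - 64/(5 + 2*sqrt(6))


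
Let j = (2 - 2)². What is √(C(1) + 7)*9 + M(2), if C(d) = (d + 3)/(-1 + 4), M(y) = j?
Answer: 15*√3 ≈ 25.981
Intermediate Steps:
j = 0 (j = 0² = 0)
M(y) = 0
C(d) = 1 + d/3 (C(d) = (3 + d)/3 = (3 + d)*(⅓) = 1 + d/3)
√(C(1) + 7)*9 + M(2) = √((1 + (⅓)*1) + 7)*9 + 0 = √((1 + ⅓) + 7)*9 + 0 = √(4/3 + 7)*9 + 0 = √(25/3)*9 + 0 = (5*√3/3)*9 + 0 = 15*√3 + 0 = 15*√3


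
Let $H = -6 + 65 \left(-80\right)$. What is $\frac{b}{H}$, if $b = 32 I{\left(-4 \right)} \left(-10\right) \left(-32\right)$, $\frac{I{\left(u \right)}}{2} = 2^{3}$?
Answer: $- \frac{81920}{2603} \approx -31.471$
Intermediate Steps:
$I{\left(u \right)} = 16$ ($I{\left(u \right)} = 2 \cdot 2^{3} = 2 \cdot 8 = 16$)
$H = -5206$ ($H = -6 - 5200 = -5206$)
$b = 163840$ ($b = 32 \cdot 16 \left(-10\right) \left(-32\right) = 32 \left(-160\right) \left(-32\right) = \left(-5120\right) \left(-32\right) = 163840$)
$\frac{b}{H} = \frac{163840}{-5206} = 163840 \left(- \frac{1}{5206}\right) = - \frac{81920}{2603}$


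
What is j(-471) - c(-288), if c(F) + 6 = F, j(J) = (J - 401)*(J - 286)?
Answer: 660398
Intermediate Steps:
j(J) = (-401 + J)*(-286 + J)
c(F) = -6 + F
j(-471) - c(-288) = (114686 + (-471)² - 687*(-471)) - (-6 - 288) = (114686 + 221841 + 323577) - 1*(-294) = 660104 + 294 = 660398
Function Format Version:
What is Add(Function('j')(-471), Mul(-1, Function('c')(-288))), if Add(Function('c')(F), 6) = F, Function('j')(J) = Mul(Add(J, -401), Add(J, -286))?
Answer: 660398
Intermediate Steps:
Function('j')(J) = Mul(Add(-401, J), Add(-286, J))
Function('c')(F) = Add(-6, F)
Add(Function('j')(-471), Mul(-1, Function('c')(-288))) = Add(Add(114686, Pow(-471, 2), Mul(-687, -471)), Mul(-1, Add(-6, -288))) = Add(Add(114686, 221841, 323577), Mul(-1, -294)) = Add(660104, 294) = 660398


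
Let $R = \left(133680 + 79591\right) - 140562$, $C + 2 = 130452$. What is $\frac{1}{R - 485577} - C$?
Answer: $- \frac{53858630601}{412868} \approx -1.3045 \cdot 10^{5}$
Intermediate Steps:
$C = 130450$ ($C = -2 + 130452 = 130450$)
$R = 72709$ ($R = 213271 - 140562 = 72709$)
$\frac{1}{R - 485577} - C = \frac{1}{72709 - 485577} - 130450 = \frac{1}{-412868} - 130450 = - \frac{1}{412868} - 130450 = - \frac{53858630601}{412868}$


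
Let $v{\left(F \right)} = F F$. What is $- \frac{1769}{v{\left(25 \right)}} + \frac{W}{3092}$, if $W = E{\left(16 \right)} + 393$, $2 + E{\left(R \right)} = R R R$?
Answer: $- \frac{2665373}{1932500} \approx -1.3792$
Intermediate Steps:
$E{\left(R \right)} = -2 + R^{3}$ ($E{\left(R \right)} = -2 + R R R = -2 + R^{2} R = -2 + R^{3}$)
$v{\left(F \right)} = F^{2}$
$W = 4487$ ($W = \left(-2 + 16^{3}\right) + 393 = \left(-2 + 4096\right) + 393 = 4094 + 393 = 4487$)
$- \frac{1769}{v{\left(25 \right)}} + \frac{W}{3092} = - \frac{1769}{25^{2}} + \frac{4487}{3092} = - \frac{1769}{625} + 4487 \cdot \frac{1}{3092} = \left(-1769\right) \frac{1}{625} + \frac{4487}{3092} = - \frac{1769}{625} + \frac{4487}{3092} = - \frac{2665373}{1932500}$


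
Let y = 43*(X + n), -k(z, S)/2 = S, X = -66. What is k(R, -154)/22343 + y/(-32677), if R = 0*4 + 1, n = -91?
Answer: 160902109/730102211 ≈ 0.22038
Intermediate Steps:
R = 1 (R = 0 + 1 = 1)
k(z, S) = -2*S
y = -6751 (y = 43*(-66 - 91) = 43*(-157) = -6751)
k(R, -154)/22343 + y/(-32677) = -2*(-154)/22343 - 6751/(-32677) = 308*(1/22343) - 6751*(-1/32677) = 308/22343 + 6751/32677 = 160902109/730102211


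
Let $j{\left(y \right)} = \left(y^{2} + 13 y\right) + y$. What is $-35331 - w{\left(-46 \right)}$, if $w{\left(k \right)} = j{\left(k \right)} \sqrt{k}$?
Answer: $-35331 - 1472 i \sqrt{46} \approx -35331.0 - 9983.6 i$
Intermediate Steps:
$j{\left(y \right)} = y^{2} + 14 y$
$w{\left(k \right)} = k^{\frac{3}{2}} \left(14 + k\right)$ ($w{\left(k \right)} = k \left(14 + k\right) \sqrt{k} = k^{\frac{3}{2}} \left(14 + k\right)$)
$-35331 - w{\left(-46 \right)} = -35331 - \left(-46\right)^{\frac{3}{2}} \left(14 - 46\right) = -35331 - - 46 i \sqrt{46} \left(-32\right) = -35331 - 1472 i \sqrt{46}$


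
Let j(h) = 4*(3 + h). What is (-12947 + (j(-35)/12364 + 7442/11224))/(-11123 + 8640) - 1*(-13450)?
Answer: 9500668420877/706095676 ≈ 13455.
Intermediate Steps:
j(h) = 12 + 4*h
(-12947 + (j(-35)/12364 + 7442/11224))/(-11123 + 8640) - 1*(-13450) = (-12947 + ((12 + 4*(-35))/12364 + 7442/11224))/(-11123 + 8640) - 1*(-13450) = (-12947 + ((12 - 140)*(1/12364) + 7442*(1/11224)))/(-2483) + 13450 = (-12947 + (-128*1/12364 + 61/92))*(-1/2483) + 13450 = (-12947 + (-32/3091 + 61/92))*(-1/2483) + 13450 = (-12947 + 185607/284372)*(-1/2483) + 13450 = -3681578677/284372*(-1/2483) + 13450 = 3681578677/706095676 + 13450 = 9500668420877/706095676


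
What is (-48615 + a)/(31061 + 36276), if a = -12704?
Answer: -3607/3961 ≈ -0.91063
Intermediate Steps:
(-48615 + a)/(31061 + 36276) = (-48615 - 12704)/(31061 + 36276) = -61319/67337 = -61319*1/67337 = -3607/3961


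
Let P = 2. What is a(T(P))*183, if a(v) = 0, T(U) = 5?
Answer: 0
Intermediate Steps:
a(T(P))*183 = 0*183 = 0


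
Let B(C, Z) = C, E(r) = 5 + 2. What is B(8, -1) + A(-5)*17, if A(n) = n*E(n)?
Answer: -587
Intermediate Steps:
E(r) = 7
A(n) = 7*n (A(n) = n*7 = 7*n)
B(8, -1) + A(-5)*17 = 8 + (7*(-5))*17 = 8 - 35*17 = 8 - 595 = -587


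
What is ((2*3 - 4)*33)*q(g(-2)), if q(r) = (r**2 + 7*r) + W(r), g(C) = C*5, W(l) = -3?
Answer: 1782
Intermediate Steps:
g(C) = 5*C
q(r) = -3 + r**2 + 7*r (q(r) = (r**2 + 7*r) - 3 = -3 + r**2 + 7*r)
((2*3 - 4)*33)*q(g(-2)) = ((2*3 - 4)*33)*(-3 + (5*(-2))**2 + 7*(5*(-2))) = ((6 - 4)*33)*(-3 + (-10)**2 + 7*(-10)) = (2*33)*(-3 + 100 - 70) = 66*27 = 1782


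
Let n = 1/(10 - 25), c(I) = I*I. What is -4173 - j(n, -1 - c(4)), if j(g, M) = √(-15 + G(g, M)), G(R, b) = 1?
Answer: -4173 - I*√14 ≈ -4173.0 - 3.7417*I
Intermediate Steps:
c(I) = I²
n = -1/15 (n = 1/(-15) = -1/15 ≈ -0.066667)
j(g, M) = I*√14 (j(g, M) = √(-15 + 1) = √(-14) = I*√14)
-4173 - j(n, -1 - c(4)) = -4173 - I*√14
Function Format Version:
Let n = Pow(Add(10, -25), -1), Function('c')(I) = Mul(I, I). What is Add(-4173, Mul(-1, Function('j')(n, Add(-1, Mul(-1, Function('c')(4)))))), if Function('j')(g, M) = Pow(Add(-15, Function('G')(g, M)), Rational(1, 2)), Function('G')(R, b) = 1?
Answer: Add(-4173, Mul(-1, I, Pow(14, Rational(1, 2)))) ≈ Add(-4173.0, Mul(-3.7417, I))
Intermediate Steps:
Function('c')(I) = Pow(I, 2)
n = Rational(-1, 15) (n = Pow(-15, -1) = Rational(-1, 15) ≈ -0.066667)
Function('j')(g, M) = Mul(I, Pow(14, Rational(1, 2))) (Function('j')(g, M) = Pow(Add(-15, 1), Rational(1, 2)) = Pow(-14, Rational(1, 2)) = Mul(I, Pow(14, Rational(1, 2))))
Add(-4173, Mul(-1, Function('j')(n, Add(-1, Mul(-1, Function('c')(4)))))) = Add(-4173, Mul(-1, Mul(I, Pow(14, Rational(1, 2))))) = Add(-4173, Mul(-1, I, Pow(14, Rational(1, 2))))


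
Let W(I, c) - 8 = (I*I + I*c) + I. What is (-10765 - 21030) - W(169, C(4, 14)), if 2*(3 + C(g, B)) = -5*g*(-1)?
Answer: -61716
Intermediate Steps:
C(g, B) = -3 + 5*g/2 (C(g, B) = -3 + (-5*g*(-1))/2 = -3 + (5*g)/2 = -3 + 5*g/2)
W(I, c) = 8 + I + I**2 + I*c (W(I, c) = 8 + ((I*I + I*c) + I) = 8 + ((I**2 + I*c) + I) = 8 + (I + I**2 + I*c) = 8 + I + I**2 + I*c)
(-10765 - 21030) - W(169, C(4, 14)) = (-10765 - 21030) - (8 + 169 + 169**2 + 169*(-3 + (5/2)*4)) = -31795 - (8 + 169 + 28561 + 169*(-3 + 10)) = -31795 - (8 + 169 + 28561 + 169*7) = -31795 - (8 + 169 + 28561 + 1183) = -31795 - 1*29921 = -31795 - 29921 = -61716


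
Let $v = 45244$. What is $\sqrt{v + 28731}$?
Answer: $5 \sqrt{2959} \approx 271.98$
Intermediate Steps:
$\sqrt{v + 28731} = \sqrt{45244 + 28731} = \sqrt{73975} = 5 \sqrt{2959}$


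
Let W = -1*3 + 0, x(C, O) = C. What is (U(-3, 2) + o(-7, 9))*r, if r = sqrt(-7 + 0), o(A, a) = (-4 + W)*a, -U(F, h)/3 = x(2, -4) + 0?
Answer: -69*I*sqrt(7) ≈ -182.56*I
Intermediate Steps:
W = -3 (W = -3 + 0 = -3)
U(F, h) = -6 (U(F, h) = -3*(2 + 0) = -3*2 = -6)
o(A, a) = -7*a (o(A, a) = (-4 - 3)*a = -7*a)
r = I*sqrt(7) (r = sqrt(-7) = I*sqrt(7) ≈ 2.6458*I)
(U(-3, 2) + o(-7, 9))*r = (-6 - 7*9)*(I*sqrt(7)) = (-6 - 63)*(I*sqrt(7)) = -69*I*sqrt(7)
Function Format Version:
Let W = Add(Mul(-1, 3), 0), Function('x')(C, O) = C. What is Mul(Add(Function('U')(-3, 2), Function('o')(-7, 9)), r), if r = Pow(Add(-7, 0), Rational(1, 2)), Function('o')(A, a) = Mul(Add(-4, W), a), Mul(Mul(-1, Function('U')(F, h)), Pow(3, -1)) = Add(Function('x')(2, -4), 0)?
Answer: Mul(-69, I, Pow(7, Rational(1, 2))) ≈ Mul(-182.56, I)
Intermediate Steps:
W = -3 (W = Add(-3, 0) = -3)
Function('U')(F, h) = -6 (Function('U')(F, h) = Mul(-3, Add(2, 0)) = Mul(-3, 2) = -6)
Function('o')(A, a) = Mul(-7, a) (Function('o')(A, a) = Mul(Add(-4, -3), a) = Mul(-7, a))
r = Mul(I, Pow(7, Rational(1, 2))) (r = Pow(-7, Rational(1, 2)) = Mul(I, Pow(7, Rational(1, 2))) ≈ Mul(2.6458, I))
Mul(Add(Function('U')(-3, 2), Function('o')(-7, 9)), r) = Mul(Add(-6, Mul(-7, 9)), Mul(I, Pow(7, Rational(1, 2)))) = Mul(Add(-6, -63), Mul(I, Pow(7, Rational(1, 2)))) = Mul(-69, Mul(I, Pow(7, Rational(1, 2)))) = Mul(-69, I, Pow(7, Rational(1, 2)))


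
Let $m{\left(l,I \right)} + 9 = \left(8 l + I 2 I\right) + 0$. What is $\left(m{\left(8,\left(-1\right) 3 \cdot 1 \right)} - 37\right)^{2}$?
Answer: $1296$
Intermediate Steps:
$m{\left(l,I \right)} = -9 + 2 I^{2} + 8 l$ ($m{\left(l,I \right)} = -9 + \left(\left(8 l + I 2 I\right) + 0\right) = -9 + \left(\left(8 l + 2 I I\right) + 0\right) = -9 + \left(\left(8 l + 2 I^{2}\right) + 0\right) = -9 + \left(\left(2 I^{2} + 8 l\right) + 0\right) = -9 + \left(2 I^{2} + 8 l\right) = -9 + 2 I^{2} + 8 l$)
$\left(m{\left(8,\left(-1\right) 3 \cdot 1 \right)} - 37\right)^{2} = \left(\left(-9 + 2 \left(\left(-1\right) 3 \cdot 1\right)^{2} + 8 \cdot 8\right) - 37\right)^{2} = \left(\left(-9 + 2 \left(\left(-3\right) 1\right)^{2} + 64\right) - 37\right)^{2} = \left(\left(-9 + 2 \left(-3\right)^{2} + 64\right) - 37\right)^{2} = \left(\left(-9 + 2 \cdot 9 + 64\right) - 37\right)^{2} = \left(\left(-9 + 18 + 64\right) - 37\right)^{2} = \left(73 - 37\right)^{2} = 36^{2} = 1296$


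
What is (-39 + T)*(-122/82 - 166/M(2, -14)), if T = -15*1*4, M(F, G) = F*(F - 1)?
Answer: 342936/41 ≈ 8364.3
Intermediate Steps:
M(F, G) = F*(-1 + F)
T = -60 (T = -15*4 = -60)
(-39 + T)*(-122/82 - 166/M(2, -14)) = (-39 - 60)*(-122/82 - 166*1/(2*(-1 + 2))) = -99*(-122*1/82 - 166/(2*1)) = -99*(-61/41 - 166/2) = -99*(-61/41 - 166*1/2) = -99*(-61/41 - 83) = -99*(-3464/41) = 342936/41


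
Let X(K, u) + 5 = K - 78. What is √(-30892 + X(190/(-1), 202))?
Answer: I*√31165 ≈ 176.54*I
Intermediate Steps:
X(K, u) = -83 + K (X(K, u) = -5 + (K - 78) = -5 + (-78 + K) = -83 + K)
√(-30892 + X(190/(-1), 202)) = √(-30892 + (-83 + 190/(-1))) = √(-30892 + (-83 + 190*(-1))) = √(-30892 + (-83 - 190)) = √(-30892 - 273) = √(-31165) = I*√31165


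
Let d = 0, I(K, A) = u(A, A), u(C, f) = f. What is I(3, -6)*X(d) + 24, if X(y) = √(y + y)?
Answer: 24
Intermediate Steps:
I(K, A) = A
X(y) = √2*√y (X(y) = √(2*y) = √2*√y)
I(3, -6)*X(d) + 24 = -6*√2*√0 + 24 = -6*√2*0 + 24 = -6*0 + 24 = 0 + 24 = 24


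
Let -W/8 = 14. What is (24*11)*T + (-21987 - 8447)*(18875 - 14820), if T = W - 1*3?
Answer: -123440230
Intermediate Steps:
W = -112 (W = -8*14 = -112)
T = -115 (T = -112 - 1*3 = -112 - 3 = -115)
(24*11)*T + (-21987 - 8447)*(18875 - 14820) = (24*11)*(-115) + (-21987 - 8447)*(18875 - 14820) = 264*(-115) - 30434*4055 = -30360 - 123409870 = -123440230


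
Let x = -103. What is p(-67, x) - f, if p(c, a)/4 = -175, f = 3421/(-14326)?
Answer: -10024779/14326 ≈ -699.76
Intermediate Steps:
f = -3421/14326 (f = 3421*(-1/14326) = -3421/14326 ≈ -0.23880)
p(c, a) = -700 (p(c, a) = 4*(-175) = -700)
p(-67, x) - f = -700 - 1*(-3421/14326) = -700 + 3421/14326 = -10024779/14326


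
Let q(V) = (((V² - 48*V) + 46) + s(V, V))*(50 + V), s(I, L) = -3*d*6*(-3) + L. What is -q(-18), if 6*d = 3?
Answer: -39776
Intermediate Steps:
d = ½ (d = (⅙)*3 = ½ ≈ 0.50000)
s(I, L) = 27 + L (s(I, L) = -3*(½)*6*(-3) + L = -9*(-3) + L = -3*(-9) + L = 27 + L)
q(V) = (50 + V)*(73 + V² - 47*V) (q(V) = (((V² - 48*V) + 46) + (27 + V))*(50 + V) = ((46 + V² - 48*V) + (27 + V))*(50 + V) = (73 + V² - 47*V)*(50 + V) = (50 + V)*(73 + V² - 47*V))
-q(-18) = -(3650 + (-18)³ - 2277*(-18) + 3*(-18)²) = -(3650 - 5832 + 40986 + 3*324) = -(3650 - 5832 + 40986 + 972) = -1*39776 = -39776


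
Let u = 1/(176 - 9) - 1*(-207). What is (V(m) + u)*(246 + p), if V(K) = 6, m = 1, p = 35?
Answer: 9995732/167 ≈ 59855.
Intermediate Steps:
u = 34570/167 (u = 1/167 + 207 = 34570/167 ≈ 207.01)
(V(m) + u)*(246 + p) = (6 + 34570/167)*(246 + 35) = (35572/167)*281 = 9995732/167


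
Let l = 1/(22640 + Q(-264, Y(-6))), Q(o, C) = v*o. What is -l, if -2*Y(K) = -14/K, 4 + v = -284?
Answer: -1/98672 ≈ -1.0135e-5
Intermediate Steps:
v = -288 (v = -4 - 284 = -288)
Y(K) = 7/K (Y(K) = -(-7)/K = 7/K)
Q(o, C) = -288*o
l = 1/98672 (l = 1/(22640 - 288*(-264)) = 1/(22640 + 76032) = 1/98672 ≈ 1.0135e-5)
-l = -1*1/98672 = -1/98672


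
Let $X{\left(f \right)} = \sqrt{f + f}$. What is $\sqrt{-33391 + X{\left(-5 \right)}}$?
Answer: $\sqrt{-33391 + i \sqrt{10}} \approx 0.0087 + 182.73 i$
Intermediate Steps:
$X{\left(f \right)} = \sqrt{2} \sqrt{f}$ ($X{\left(f \right)} = \sqrt{2 f} = \sqrt{2} \sqrt{f}$)
$\sqrt{-33391 + X{\left(-5 \right)}} = \sqrt{-33391 + \sqrt{2} \sqrt{-5}} = \sqrt{-33391 + \sqrt{2} i \sqrt{5}} = \sqrt{-33391 + i \sqrt{10}}$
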